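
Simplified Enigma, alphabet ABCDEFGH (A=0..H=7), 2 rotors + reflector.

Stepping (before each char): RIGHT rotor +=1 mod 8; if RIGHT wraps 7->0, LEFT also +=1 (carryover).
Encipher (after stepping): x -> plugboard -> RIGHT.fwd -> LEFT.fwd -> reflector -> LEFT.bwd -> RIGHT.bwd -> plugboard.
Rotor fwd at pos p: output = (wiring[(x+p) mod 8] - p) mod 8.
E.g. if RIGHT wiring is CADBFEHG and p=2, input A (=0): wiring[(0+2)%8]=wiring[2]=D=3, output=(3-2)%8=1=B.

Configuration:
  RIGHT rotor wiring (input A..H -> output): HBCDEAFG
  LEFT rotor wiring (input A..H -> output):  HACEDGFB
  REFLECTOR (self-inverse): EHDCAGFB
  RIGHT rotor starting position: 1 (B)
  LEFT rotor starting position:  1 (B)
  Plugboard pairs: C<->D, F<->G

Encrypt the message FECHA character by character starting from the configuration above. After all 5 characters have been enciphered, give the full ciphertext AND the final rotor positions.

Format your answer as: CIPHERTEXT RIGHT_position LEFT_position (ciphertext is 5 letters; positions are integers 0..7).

Answer: CCEEE 6 1

Derivation:
Char 1 ('F'): step: R->2, L=1; F->plug->G->R->F->L->E->refl->A->L'->G->R'->D->plug->C
Char 2 ('E'): step: R->3, L=1; E->plug->E->R->D->L->C->refl->D->L'->C->R'->D->plug->C
Char 3 ('C'): step: R->4, L=1; C->plug->D->R->C->L->D->refl->C->L'->D->R'->E->plug->E
Char 4 ('H'): step: R->5, L=1; H->plug->H->R->H->L->G->refl->F->L'->E->R'->E->plug->E
Char 5 ('A'): step: R->6, L=1; A->plug->A->R->H->L->G->refl->F->L'->E->R'->E->plug->E
Final: ciphertext=CCEEE, RIGHT=6, LEFT=1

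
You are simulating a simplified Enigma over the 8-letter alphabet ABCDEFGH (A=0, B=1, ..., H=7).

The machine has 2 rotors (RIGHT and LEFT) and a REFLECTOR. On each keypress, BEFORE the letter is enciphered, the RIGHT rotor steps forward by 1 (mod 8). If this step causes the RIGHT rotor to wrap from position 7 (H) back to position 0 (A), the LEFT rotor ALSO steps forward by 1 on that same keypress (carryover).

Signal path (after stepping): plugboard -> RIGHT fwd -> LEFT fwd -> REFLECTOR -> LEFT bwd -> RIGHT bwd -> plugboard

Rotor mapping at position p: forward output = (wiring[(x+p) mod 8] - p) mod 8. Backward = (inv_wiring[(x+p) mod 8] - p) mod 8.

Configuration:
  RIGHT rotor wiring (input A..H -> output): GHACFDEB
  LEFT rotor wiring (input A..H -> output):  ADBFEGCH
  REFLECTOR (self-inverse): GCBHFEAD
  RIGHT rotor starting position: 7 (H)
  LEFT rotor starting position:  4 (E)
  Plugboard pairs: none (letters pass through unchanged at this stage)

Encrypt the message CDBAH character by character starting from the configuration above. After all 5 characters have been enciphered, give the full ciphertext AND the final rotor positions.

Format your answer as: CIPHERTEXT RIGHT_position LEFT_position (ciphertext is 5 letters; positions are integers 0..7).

Answer: DAEFG 4 5

Derivation:
Char 1 ('C'): step: R->0, L->5 (L advanced); C->plug->C->R->A->L->B->refl->C->L'->C->R'->D->plug->D
Char 2 ('D'): step: R->1, L=5; D->plug->D->R->E->L->G->refl->A->L'->G->R'->A->plug->A
Char 3 ('B'): step: R->2, L=5; B->plug->B->R->A->L->B->refl->C->L'->C->R'->E->plug->E
Char 4 ('A'): step: R->3, L=5; A->plug->A->R->H->L->H->refl->D->L'->D->R'->F->plug->F
Char 5 ('H'): step: R->4, L=5; H->plug->H->R->G->L->A->refl->G->L'->E->R'->G->plug->G
Final: ciphertext=DAEFG, RIGHT=4, LEFT=5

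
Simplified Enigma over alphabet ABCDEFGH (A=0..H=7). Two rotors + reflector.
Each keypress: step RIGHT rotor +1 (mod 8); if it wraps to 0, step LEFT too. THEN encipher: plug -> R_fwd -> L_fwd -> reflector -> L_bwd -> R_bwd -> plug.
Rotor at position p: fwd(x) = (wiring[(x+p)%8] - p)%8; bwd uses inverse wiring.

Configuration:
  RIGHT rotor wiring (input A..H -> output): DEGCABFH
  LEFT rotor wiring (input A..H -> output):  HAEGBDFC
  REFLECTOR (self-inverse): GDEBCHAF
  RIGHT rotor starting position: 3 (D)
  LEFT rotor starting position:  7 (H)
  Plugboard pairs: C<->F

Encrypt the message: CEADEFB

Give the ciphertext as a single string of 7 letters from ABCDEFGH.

Char 1 ('C'): step: R->4, L=7; C->plug->F->R->A->L->D->refl->B->L'->C->R'->G->plug->G
Char 2 ('E'): step: R->5, L=7; E->plug->E->R->H->L->G->refl->A->L'->B->R'->F->plug->C
Char 3 ('A'): step: R->6, L=7; A->plug->A->R->H->L->G->refl->A->L'->B->R'->B->plug->B
Char 4 ('D'): step: R->7, L=7; D->plug->D->R->H->L->G->refl->A->L'->B->R'->F->plug->C
Char 5 ('E'): step: R->0, L->0 (L advanced); E->plug->E->R->A->L->H->refl->F->L'->G->R'->C->plug->F
Char 6 ('F'): step: R->1, L=0; F->plug->C->R->B->L->A->refl->G->L'->D->R'->A->plug->A
Char 7 ('B'): step: R->2, L=0; B->plug->B->R->A->L->H->refl->F->L'->G->R'->C->plug->F

Answer: GCBCFAF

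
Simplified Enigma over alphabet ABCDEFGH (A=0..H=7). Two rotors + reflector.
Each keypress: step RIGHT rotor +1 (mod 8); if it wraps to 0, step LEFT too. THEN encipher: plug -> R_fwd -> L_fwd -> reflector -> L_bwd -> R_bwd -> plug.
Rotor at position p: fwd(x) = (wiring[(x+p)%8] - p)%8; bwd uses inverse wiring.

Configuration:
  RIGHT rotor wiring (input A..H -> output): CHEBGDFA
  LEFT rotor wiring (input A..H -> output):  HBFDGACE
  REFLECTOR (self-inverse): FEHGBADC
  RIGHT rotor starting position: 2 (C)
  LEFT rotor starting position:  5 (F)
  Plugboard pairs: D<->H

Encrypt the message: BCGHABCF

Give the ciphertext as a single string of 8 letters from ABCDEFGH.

Char 1 ('B'): step: R->3, L=5; B->plug->B->R->D->L->C->refl->H->L'->C->R'->D->plug->H
Char 2 ('C'): step: R->4, L=5; C->plug->C->R->B->L->F->refl->A->L'->F->R'->H->plug->D
Char 3 ('G'): step: R->5, L=5; G->plug->G->R->E->L->E->refl->B->L'->H->R'->F->plug->F
Char 4 ('H'): step: R->6, L=5; H->plug->D->R->B->L->F->refl->A->L'->F->R'->H->plug->D
Char 5 ('A'): step: R->7, L=5; A->plug->A->R->B->L->F->refl->A->L'->F->R'->D->plug->H
Char 6 ('B'): step: R->0, L->6 (L advanced); B->plug->B->R->H->L->C->refl->H->L'->E->R'->C->plug->C
Char 7 ('C'): step: R->1, L=6; C->plug->C->R->A->L->E->refl->B->L'->C->R'->E->plug->E
Char 8 ('F'): step: R->2, L=6; F->plug->F->R->G->L->A->refl->F->L'->F->R'->H->plug->D

Answer: HDFDHCED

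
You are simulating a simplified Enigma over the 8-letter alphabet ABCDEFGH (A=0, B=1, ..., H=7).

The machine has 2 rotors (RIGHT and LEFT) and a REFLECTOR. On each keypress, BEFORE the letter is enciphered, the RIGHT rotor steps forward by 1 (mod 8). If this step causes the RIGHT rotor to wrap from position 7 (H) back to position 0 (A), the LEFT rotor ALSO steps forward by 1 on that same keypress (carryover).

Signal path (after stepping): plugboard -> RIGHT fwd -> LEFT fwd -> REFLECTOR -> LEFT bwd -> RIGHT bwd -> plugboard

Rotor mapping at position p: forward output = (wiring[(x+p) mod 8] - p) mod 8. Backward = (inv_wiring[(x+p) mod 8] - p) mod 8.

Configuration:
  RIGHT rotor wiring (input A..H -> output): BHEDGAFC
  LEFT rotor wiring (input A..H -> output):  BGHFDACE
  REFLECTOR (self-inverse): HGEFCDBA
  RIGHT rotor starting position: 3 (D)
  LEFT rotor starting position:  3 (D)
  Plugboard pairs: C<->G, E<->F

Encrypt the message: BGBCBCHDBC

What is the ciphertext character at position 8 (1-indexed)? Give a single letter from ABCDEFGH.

Char 1 ('B'): step: R->4, L=3; B->plug->B->R->E->L->B->refl->G->L'->F->R'->E->plug->F
Char 2 ('G'): step: R->5, L=3; G->plug->C->R->F->L->G->refl->B->L'->E->R'->D->plug->D
Char 3 ('B'): step: R->6, L=3; B->plug->B->R->E->L->B->refl->G->L'->F->R'->F->plug->E
Char 4 ('C'): step: R->7, L=3; C->plug->G->R->B->L->A->refl->H->L'->D->R'->A->plug->A
Char 5 ('B'): step: R->0, L->4 (L advanced); B->plug->B->R->H->L->B->refl->G->L'->C->R'->H->plug->H
Char 6 ('C'): step: R->1, L=4; C->plug->G->R->B->L->E->refl->C->L'->F->R'->D->plug->D
Char 7 ('H'): step: R->2, L=4; H->plug->H->R->F->L->C->refl->E->L'->B->R'->B->plug->B
Char 8 ('D'): step: R->3, L=4; D->plug->D->R->C->L->G->refl->B->L'->H->R'->E->plug->F

F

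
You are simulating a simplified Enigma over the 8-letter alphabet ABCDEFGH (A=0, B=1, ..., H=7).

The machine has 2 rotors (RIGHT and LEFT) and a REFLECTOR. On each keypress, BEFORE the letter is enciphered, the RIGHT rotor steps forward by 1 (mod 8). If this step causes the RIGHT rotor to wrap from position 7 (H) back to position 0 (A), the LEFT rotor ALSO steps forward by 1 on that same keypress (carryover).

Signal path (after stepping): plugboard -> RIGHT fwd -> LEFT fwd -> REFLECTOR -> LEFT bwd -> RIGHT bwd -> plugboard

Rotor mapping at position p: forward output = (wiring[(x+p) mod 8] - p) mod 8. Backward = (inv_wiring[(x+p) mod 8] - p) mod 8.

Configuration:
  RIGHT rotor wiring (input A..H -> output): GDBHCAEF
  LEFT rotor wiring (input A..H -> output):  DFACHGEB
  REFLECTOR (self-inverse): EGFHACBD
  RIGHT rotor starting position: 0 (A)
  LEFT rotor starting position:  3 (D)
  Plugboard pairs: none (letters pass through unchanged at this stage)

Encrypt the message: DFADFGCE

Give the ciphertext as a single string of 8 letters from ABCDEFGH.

Char 1 ('D'): step: R->1, L=3; D->plug->D->R->B->L->E->refl->A->L'->F->R'->H->plug->H
Char 2 ('F'): step: R->2, L=3; F->plug->F->R->D->L->B->refl->G->L'->E->R'->G->plug->G
Char 3 ('A'): step: R->3, L=3; A->plug->A->R->E->L->G->refl->B->L'->D->R'->F->plug->F
Char 4 ('D'): step: R->4, L=3; D->plug->D->R->B->L->E->refl->A->L'->F->R'->G->plug->G
Char 5 ('F'): step: R->5, L=3; F->plug->F->R->E->L->G->refl->B->L'->D->R'->A->plug->A
Char 6 ('G'): step: R->6, L=3; G->plug->G->R->E->L->G->refl->B->L'->D->R'->E->plug->E
Char 7 ('C'): step: R->7, L=3; C->plug->C->R->E->L->G->refl->B->L'->D->R'->F->plug->F
Char 8 ('E'): step: R->0, L->4 (L advanced); E->plug->E->R->C->L->A->refl->E->L'->G->R'->A->plug->A

Answer: HGFGAEFA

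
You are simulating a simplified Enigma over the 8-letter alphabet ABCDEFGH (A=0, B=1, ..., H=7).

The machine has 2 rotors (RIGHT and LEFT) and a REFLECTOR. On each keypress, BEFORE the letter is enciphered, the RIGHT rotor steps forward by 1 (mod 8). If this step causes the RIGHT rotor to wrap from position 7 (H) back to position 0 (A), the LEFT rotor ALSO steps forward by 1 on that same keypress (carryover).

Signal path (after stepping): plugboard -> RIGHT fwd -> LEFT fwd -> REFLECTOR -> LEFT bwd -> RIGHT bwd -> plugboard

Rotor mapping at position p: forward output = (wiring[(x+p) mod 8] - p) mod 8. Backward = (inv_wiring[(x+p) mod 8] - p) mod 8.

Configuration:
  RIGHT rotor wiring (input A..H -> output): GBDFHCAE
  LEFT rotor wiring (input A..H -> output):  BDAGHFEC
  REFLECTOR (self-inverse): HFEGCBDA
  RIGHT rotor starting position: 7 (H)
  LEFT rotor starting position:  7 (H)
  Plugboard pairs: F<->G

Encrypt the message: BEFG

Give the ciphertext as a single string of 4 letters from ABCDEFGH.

Char 1 ('B'): step: R->0, L->0 (L advanced); B->plug->B->R->B->L->D->refl->G->L'->D->R'->C->plug->C
Char 2 ('E'): step: R->1, L=0; E->plug->E->R->B->L->D->refl->G->L'->D->R'->G->plug->F
Char 3 ('F'): step: R->2, L=0; F->plug->G->R->E->L->H->refl->A->L'->C->R'->F->plug->G
Char 4 ('G'): step: R->3, L=0; G->plug->F->R->D->L->G->refl->D->L'->B->R'->E->plug->E

Answer: CFGE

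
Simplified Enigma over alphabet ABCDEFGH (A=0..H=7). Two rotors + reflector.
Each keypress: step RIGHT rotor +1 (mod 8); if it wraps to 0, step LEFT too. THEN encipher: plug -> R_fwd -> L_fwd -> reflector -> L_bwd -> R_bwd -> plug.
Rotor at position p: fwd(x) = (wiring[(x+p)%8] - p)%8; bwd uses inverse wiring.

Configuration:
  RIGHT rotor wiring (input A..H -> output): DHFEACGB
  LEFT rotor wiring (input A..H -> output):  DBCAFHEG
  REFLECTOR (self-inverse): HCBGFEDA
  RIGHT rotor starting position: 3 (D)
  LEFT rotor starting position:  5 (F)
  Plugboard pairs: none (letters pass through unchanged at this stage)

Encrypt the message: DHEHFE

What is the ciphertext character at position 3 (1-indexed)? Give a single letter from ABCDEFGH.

Char 1 ('D'): step: R->4, L=5; D->plug->D->R->F->L->F->refl->E->L'->E->R'->A->plug->A
Char 2 ('H'): step: R->5, L=5; H->plug->H->R->D->L->G->refl->D->L'->G->R'->D->plug->D
Char 3 ('E'): step: R->6, L=5; E->plug->E->R->H->L->A->refl->H->L'->B->R'->D->plug->D

D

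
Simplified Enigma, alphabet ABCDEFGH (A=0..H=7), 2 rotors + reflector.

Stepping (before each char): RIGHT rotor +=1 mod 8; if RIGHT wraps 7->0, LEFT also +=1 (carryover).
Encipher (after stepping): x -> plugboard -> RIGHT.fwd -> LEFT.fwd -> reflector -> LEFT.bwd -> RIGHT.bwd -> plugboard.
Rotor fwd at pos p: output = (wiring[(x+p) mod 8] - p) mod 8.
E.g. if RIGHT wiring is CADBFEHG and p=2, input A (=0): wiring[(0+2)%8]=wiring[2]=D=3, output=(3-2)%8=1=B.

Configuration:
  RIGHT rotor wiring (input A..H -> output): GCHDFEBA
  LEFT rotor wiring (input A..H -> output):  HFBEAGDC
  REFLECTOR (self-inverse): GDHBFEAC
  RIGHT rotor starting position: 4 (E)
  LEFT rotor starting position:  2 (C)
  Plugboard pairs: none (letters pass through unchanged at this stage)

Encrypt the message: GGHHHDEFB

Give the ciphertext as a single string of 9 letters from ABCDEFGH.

Char 1 ('G'): step: R->5, L=2; G->plug->G->R->G->L->F->refl->E->L'->D->R'->C->plug->C
Char 2 ('G'): step: R->6, L=2; G->plug->G->R->H->L->D->refl->B->L'->E->R'->D->plug->D
Char 3 ('H'): step: R->7, L=2; H->plug->H->R->C->L->G->refl->A->L'->F->R'->G->plug->G
Char 4 ('H'): step: R->0, L->3 (L advanced); H->plug->H->R->A->L->B->refl->D->L'->C->R'->B->plug->B
Char 5 ('H'): step: R->1, L=3; H->plug->H->R->F->L->E->refl->F->L'->B->R'->A->plug->A
Char 6 ('D'): step: R->2, L=3; D->plug->D->R->C->L->D->refl->B->L'->A->R'->H->plug->H
Char 7 ('E'): step: R->3, L=3; E->plug->E->R->F->L->E->refl->F->L'->B->R'->C->plug->C
Char 8 ('F'): step: R->4, L=3; F->plug->F->R->G->L->C->refl->H->L'->E->R'->D->plug->D
Char 9 ('B'): step: R->5, L=3; B->plug->B->R->E->L->H->refl->C->L'->G->R'->G->plug->G

Answer: CDGBAHCDG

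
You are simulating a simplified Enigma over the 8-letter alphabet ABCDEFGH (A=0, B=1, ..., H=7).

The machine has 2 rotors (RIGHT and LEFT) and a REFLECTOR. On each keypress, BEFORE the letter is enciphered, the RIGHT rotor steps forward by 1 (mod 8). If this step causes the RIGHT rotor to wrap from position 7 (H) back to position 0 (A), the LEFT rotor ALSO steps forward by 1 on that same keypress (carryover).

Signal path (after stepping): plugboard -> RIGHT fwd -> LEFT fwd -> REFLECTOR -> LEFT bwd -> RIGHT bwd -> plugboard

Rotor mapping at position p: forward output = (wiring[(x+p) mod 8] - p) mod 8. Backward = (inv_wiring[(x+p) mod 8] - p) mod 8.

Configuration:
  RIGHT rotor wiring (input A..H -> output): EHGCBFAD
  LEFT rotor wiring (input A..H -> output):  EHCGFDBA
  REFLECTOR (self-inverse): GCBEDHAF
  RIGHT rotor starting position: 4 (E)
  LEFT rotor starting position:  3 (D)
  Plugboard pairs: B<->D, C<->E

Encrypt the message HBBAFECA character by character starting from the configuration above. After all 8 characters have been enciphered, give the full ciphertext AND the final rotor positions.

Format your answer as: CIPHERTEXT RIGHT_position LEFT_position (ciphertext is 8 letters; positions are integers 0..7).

Answer: BDAEBDAF 4 4

Derivation:
Char 1 ('H'): step: R->5, L=3; H->plug->H->R->E->L->F->refl->H->L'->H->R'->D->plug->B
Char 2 ('B'): step: R->6, L=3; B->plug->D->R->B->L->C->refl->B->L'->F->R'->B->plug->D
Char 3 ('B'): step: R->7, L=3; B->plug->D->R->H->L->H->refl->F->L'->E->R'->A->plug->A
Char 4 ('A'): step: R->0, L->4 (L advanced); A->plug->A->R->E->L->A->refl->G->L'->G->R'->C->plug->E
Char 5 ('F'): step: R->1, L=4; F->plug->F->R->H->L->C->refl->B->L'->A->R'->D->plug->B
Char 6 ('E'): step: R->2, L=4; E->plug->C->R->H->L->C->refl->B->L'->A->R'->B->plug->D
Char 7 ('C'): step: R->3, L=4; C->plug->E->R->A->L->B->refl->C->L'->H->R'->A->plug->A
Char 8 ('A'): step: R->4, L=4; A->plug->A->R->F->L->D->refl->E->L'->D->R'->F->plug->F
Final: ciphertext=BDAEBDAF, RIGHT=4, LEFT=4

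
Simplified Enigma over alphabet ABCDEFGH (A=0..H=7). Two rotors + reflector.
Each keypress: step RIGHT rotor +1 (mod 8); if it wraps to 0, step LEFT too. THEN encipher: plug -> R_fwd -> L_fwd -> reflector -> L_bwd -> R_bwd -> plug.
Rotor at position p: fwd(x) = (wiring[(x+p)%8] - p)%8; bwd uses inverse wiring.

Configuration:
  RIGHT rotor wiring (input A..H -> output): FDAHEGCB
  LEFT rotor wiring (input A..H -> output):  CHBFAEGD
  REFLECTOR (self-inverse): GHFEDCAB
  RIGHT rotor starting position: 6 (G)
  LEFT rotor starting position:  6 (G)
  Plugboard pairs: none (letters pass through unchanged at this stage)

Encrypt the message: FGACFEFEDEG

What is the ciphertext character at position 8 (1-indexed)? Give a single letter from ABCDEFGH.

Char 1 ('F'): step: R->7, L=6; F->plug->F->R->F->L->H->refl->B->L'->D->R'->H->plug->H
Char 2 ('G'): step: R->0, L->7 (L advanced); G->plug->G->R->C->L->A->refl->G->L'->E->R'->E->plug->E
Char 3 ('A'): step: R->1, L=7; A->plug->A->R->C->L->A->refl->G->L'->E->R'->H->plug->H
Char 4 ('C'): step: R->2, L=7; C->plug->C->R->C->L->A->refl->G->L'->E->R'->D->plug->D
Char 5 ('F'): step: R->3, L=7; F->plug->F->R->C->L->A->refl->G->L'->E->R'->A->plug->A
Char 6 ('E'): step: R->4, L=7; E->plug->E->R->B->L->D->refl->E->L'->A->R'->A->plug->A
Char 7 ('F'): step: R->5, L=7; F->plug->F->R->D->L->C->refl->F->L'->G->R'->E->plug->E
Char 8 ('E'): step: R->6, L=7; E->plug->E->R->C->L->A->refl->G->L'->E->R'->A->plug->A

A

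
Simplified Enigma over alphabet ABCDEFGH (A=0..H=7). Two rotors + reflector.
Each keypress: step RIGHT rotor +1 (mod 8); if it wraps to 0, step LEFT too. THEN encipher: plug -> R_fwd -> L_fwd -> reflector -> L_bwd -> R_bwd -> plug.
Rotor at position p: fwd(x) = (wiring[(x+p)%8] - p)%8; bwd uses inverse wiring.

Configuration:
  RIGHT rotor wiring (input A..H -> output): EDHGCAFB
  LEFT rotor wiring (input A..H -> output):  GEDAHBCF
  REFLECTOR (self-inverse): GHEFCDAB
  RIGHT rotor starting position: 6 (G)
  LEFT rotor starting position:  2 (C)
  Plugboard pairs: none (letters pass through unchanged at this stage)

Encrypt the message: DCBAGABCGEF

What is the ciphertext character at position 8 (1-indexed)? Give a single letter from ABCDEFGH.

Char 1 ('D'): step: R->7, L=2; D->plug->D->R->A->L->B->refl->H->L'->D->R'->F->plug->F
Char 2 ('C'): step: R->0, L->3 (L advanced); C->plug->C->R->H->L->A->refl->G->L'->C->R'->E->plug->E
Char 3 ('B'): step: R->1, L=3; B->plug->B->R->G->L->B->refl->H->L'->D->R'->H->plug->H
Char 4 ('A'): step: R->2, L=3; A->plug->A->R->F->L->D->refl->F->L'->A->R'->C->plug->C
Char 5 ('G'): step: R->3, L=3; G->plug->G->R->A->L->F->refl->D->L'->F->R'->C->plug->C
Char 6 ('A'): step: R->4, L=3; A->plug->A->R->G->L->B->refl->H->L'->D->R'->G->plug->G
Char 7 ('B'): step: R->5, L=3; B->plug->B->R->A->L->F->refl->D->L'->F->R'->H->plug->H
Char 8 ('C'): step: R->6, L=3; C->plug->C->R->G->L->B->refl->H->L'->D->R'->B->plug->B

B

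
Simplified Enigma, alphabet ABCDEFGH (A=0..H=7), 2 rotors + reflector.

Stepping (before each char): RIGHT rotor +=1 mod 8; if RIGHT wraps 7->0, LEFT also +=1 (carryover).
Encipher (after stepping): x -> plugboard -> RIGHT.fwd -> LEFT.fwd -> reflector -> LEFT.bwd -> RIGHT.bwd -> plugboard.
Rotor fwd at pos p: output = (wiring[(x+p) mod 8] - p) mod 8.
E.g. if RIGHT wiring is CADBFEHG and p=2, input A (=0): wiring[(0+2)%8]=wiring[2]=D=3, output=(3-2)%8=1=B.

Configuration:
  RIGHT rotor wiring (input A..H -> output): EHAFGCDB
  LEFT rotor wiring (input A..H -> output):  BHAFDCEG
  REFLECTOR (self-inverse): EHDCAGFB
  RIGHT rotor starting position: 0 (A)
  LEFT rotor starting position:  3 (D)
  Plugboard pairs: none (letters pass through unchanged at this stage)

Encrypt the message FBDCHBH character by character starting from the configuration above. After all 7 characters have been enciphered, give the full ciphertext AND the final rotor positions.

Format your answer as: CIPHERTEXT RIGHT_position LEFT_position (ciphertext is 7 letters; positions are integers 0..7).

Answer: HGGDBEC 7 3

Derivation:
Char 1 ('F'): step: R->1, L=3; F->plug->F->R->C->L->H->refl->B->L'->D->R'->H->plug->H
Char 2 ('B'): step: R->2, L=3; B->plug->B->R->D->L->B->refl->H->L'->C->R'->G->plug->G
Char 3 ('D'): step: R->3, L=3; D->plug->D->R->A->L->C->refl->D->L'->E->R'->G->plug->G
Char 4 ('C'): step: R->4, L=3; C->plug->C->R->H->L->F->refl->G->L'->F->R'->D->plug->D
Char 5 ('H'): step: R->5, L=3; H->plug->H->R->B->L->A->refl->E->L'->G->R'->B->plug->B
Char 6 ('B'): step: R->6, L=3; B->plug->B->R->D->L->B->refl->H->L'->C->R'->E->plug->E
Char 7 ('H'): step: R->7, L=3; H->plug->H->R->E->L->D->refl->C->L'->A->R'->C->plug->C
Final: ciphertext=HGGDBEC, RIGHT=7, LEFT=3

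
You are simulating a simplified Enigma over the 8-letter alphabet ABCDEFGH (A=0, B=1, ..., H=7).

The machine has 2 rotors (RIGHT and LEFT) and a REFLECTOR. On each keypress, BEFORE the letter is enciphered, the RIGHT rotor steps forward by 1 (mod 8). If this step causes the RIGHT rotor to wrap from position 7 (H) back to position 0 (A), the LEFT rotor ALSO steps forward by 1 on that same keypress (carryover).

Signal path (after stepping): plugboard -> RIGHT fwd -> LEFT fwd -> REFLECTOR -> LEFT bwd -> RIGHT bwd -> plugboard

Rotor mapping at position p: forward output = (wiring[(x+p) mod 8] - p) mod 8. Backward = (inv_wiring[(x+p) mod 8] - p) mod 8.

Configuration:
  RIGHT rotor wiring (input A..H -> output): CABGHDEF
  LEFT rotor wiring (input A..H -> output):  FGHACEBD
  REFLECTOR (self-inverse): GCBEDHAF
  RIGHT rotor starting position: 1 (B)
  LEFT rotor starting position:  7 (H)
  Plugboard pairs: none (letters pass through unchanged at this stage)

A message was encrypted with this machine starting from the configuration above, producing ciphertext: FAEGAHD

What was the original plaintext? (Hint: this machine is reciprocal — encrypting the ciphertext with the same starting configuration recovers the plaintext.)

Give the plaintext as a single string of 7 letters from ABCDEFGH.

Char 1 ('F'): step: R->2, L=7; F->plug->F->R->D->L->A->refl->G->L'->B->R'->D->plug->D
Char 2 ('A'): step: R->3, L=7; A->plug->A->R->D->L->A->refl->G->L'->B->R'->D->plug->D
Char 3 ('E'): step: R->4, L=7; E->plug->E->R->G->L->F->refl->H->L'->C->R'->H->plug->H
Char 4 ('G'): step: R->5, L=7; G->plug->G->R->B->L->G->refl->A->L'->D->R'->E->plug->E
Char 5 ('A'): step: R->6, L=7; A->plug->A->R->G->L->F->refl->H->L'->C->R'->D->plug->D
Char 6 ('H'): step: R->7, L=7; H->plug->H->R->F->L->D->refl->E->L'->A->R'->F->plug->F
Char 7 ('D'): step: R->0, L->0 (L advanced); D->plug->D->R->G->L->B->refl->C->L'->E->R'->G->plug->G

Answer: DDHEDFG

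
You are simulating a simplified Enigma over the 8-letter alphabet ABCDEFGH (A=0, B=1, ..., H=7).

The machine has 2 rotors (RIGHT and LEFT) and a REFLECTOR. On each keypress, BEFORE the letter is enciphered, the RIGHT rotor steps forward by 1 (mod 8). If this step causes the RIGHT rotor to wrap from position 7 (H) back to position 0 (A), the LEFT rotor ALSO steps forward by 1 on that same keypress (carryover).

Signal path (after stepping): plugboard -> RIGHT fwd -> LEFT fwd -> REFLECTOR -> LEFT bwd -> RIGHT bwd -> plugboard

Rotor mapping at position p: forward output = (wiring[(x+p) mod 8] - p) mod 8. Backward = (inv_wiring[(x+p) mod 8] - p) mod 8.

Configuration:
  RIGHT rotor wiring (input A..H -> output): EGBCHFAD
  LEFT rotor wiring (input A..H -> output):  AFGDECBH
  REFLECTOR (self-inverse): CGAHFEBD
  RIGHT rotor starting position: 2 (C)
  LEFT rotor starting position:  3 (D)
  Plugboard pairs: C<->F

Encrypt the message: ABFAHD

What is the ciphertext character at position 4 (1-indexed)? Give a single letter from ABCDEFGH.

Char 1 ('A'): step: R->3, L=3; A->plug->A->R->H->L->D->refl->H->L'->C->R'->C->plug->F
Char 2 ('B'): step: R->4, L=3; B->plug->B->R->B->L->B->refl->G->L'->D->R'->A->plug->A
Char 3 ('F'): step: R->5, L=3; F->plug->C->R->G->L->C->refl->A->L'->A->R'->A->plug->A
Char 4 ('A'): step: R->6, L=3; A->plug->A->R->C->L->H->refl->D->L'->H->R'->H->plug->H

H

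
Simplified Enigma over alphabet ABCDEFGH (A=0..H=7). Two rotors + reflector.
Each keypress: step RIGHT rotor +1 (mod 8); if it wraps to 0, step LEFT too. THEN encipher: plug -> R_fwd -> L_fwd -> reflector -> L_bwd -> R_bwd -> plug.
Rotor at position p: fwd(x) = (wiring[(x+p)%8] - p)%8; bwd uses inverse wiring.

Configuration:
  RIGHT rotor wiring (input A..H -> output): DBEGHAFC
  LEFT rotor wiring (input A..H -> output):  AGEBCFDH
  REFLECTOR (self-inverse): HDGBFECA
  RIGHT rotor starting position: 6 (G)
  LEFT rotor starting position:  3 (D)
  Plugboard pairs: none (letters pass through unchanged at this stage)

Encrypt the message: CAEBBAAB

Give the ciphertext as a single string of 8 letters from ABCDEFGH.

Answer: FBFHECGA

Derivation:
Char 1 ('C'): step: R->7, L=3; C->plug->C->R->C->L->C->refl->G->L'->A->R'->F->plug->F
Char 2 ('A'): step: R->0, L->4 (L advanced); A->plug->A->R->D->L->D->refl->B->L'->B->R'->B->plug->B
Char 3 ('E'): step: R->1, L=4; E->plug->E->R->H->L->F->refl->E->L'->E->R'->F->plug->F
Char 4 ('B'): step: R->2, L=4; B->plug->B->R->E->L->E->refl->F->L'->H->R'->H->plug->H
Char 5 ('B'): step: R->3, L=4; B->plug->B->R->E->L->E->refl->F->L'->H->R'->E->plug->E
Char 6 ('A'): step: R->4, L=4; A->plug->A->R->D->L->D->refl->B->L'->B->R'->C->plug->C
Char 7 ('A'): step: R->5, L=4; A->plug->A->R->D->L->D->refl->B->L'->B->R'->G->plug->G
Char 8 ('B'): step: R->6, L=4; B->plug->B->R->E->L->E->refl->F->L'->H->R'->A->plug->A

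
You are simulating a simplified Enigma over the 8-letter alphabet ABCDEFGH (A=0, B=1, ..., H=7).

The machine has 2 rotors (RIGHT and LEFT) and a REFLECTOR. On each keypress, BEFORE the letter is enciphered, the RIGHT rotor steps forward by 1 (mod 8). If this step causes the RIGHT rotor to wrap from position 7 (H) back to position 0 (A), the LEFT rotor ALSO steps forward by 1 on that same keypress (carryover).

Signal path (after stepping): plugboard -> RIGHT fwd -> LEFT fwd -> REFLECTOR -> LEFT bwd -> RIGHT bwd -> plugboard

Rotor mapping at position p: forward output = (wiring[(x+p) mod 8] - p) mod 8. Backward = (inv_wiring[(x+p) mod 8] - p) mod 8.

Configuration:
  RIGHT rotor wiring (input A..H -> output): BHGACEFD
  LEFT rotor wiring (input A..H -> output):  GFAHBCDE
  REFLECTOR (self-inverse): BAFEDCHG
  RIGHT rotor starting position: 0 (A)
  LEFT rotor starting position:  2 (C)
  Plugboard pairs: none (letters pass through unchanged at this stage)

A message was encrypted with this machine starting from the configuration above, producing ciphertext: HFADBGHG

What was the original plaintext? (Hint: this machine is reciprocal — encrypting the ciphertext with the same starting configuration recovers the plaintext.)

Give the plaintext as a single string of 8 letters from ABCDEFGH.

Answer: GHCAECDD

Derivation:
Char 1 ('H'): step: R->1, L=2; H->plug->H->R->A->L->G->refl->H->L'->C->R'->G->plug->G
Char 2 ('F'): step: R->2, L=2; F->plug->F->R->B->L->F->refl->C->L'->F->R'->H->plug->H
Char 3 ('A'): step: R->3, L=2; A->plug->A->R->F->L->C->refl->F->L'->B->R'->C->plug->C
Char 4 ('D'): step: R->4, L=2; D->plug->D->R->H->L->D->refl->E->L'->G->R'->A->plug->A
Char 5 ('B'): step: R->5, L=2; B->plug->B->R->A->L->G->refl->H->L'->C->R'->E->plug->E
Char 6 ('G'): step: R->6, L=2; G->plug->G->R->E->L->B->refl->A->L'->D->R'->C->plug->C
Char 7 ('H'): step: R->7, L=2; H->plug->H->R->G->L->E->refl->D->L'->H->R'->D->plug->D
Char 8 ('G'): step: R->0, L->3 (L advanced); G->plug->G->R->F->L->D->refl->E->L'->A->R'->D->plug->D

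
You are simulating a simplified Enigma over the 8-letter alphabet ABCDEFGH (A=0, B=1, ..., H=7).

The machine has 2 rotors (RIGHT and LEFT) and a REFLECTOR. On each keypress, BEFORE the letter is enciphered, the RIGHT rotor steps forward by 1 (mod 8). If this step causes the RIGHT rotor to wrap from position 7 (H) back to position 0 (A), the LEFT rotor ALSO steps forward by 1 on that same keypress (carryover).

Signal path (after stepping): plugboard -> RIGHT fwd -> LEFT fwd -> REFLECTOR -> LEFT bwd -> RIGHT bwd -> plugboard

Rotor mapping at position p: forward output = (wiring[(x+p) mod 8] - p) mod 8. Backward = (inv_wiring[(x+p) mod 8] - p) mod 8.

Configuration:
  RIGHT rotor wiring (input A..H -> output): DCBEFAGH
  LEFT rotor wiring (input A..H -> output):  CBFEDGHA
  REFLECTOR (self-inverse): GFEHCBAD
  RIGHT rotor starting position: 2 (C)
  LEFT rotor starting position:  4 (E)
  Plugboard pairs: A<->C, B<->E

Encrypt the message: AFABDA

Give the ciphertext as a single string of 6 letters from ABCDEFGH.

Char 1 ('A'): step: R->3, L=4; A->plug->C->R->F->L->F->refl->B->L'->G->R'->H->plug->H
Char 2 ('F'): step: R->4, L=4; F->plug->F->R->G->L->B->refl->F->L'->F->R'->G->plug->G
Char 3 ('A'): step: R->5, L=4; A->plug->C->R->C->L->D->refl->H->L'->A->R'->H->plug->H
Char 4 ('B'): step: R->6, L=4; B->plug->E->R->D->L->E->refl->C->L'->B->R'->B->plug->E
Char 5 ('D'): step: R->7, L=4; D->plug->D->R->C->L->D->refl->H->L'->A->R'->A->plug->C
Char 6 ('A'): step: R->0, L->5 (L advanced); A->plug->C->R->B->L->C->refl->E->L'->E->R'->D->plug->D

Answer: HGHECD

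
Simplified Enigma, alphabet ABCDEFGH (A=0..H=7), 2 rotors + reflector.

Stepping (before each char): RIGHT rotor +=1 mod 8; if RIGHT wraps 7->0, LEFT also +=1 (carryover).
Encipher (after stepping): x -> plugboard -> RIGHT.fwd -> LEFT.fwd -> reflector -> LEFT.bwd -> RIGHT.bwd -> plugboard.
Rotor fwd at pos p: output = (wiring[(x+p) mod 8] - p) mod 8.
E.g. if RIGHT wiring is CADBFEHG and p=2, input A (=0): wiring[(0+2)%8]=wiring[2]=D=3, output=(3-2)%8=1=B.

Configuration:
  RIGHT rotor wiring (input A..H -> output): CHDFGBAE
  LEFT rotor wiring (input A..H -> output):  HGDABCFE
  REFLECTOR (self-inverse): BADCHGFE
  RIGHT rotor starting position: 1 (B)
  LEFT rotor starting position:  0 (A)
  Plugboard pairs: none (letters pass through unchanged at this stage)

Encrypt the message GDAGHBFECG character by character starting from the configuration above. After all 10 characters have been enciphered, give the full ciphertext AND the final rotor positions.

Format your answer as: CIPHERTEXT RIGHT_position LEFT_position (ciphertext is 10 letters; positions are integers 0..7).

Char 1 ('G'): step: R->2, L=0; G->plug->G->R->A->L->H->refl->E->L'->H->R'->D->plug->D
Char 2 ('D'): step: R->3, L=0; D->plug->D->R->F->L->C->refl->D->L'->C->R'->A->plug->A
Char 3 ('A'): step: R->4, L=0; A->plug->A->R->C->L->D->refl->C->L'->F->R'->B->plug->B
Char 4 ('G'): step: R->5, L=0; G->plug->G->R->A->L->H->refl->E->L'->H->R'->C->plug->C
Char 5 ('H'): step: R->6, L=0; H->plug->H->R->D->L->A->refl->B->L'->E->R'->C->plug->C
Char 6 ('B'): step: R->7, L=0; B->plug->B->R->D->L->A->refl->B->L'->E->R'->D->plug->D
Char 7 ('F'): step: R->0, L->1 (L advanced); F->plug->F->R->B->L->C->refl->D->L'->G->R'->E->plug->E
Char 8 ('E'): step: R->1, L=1; E->plug->E->R->A->L->F->refl->G->L'->H->R'->F->plug->F
Char 9 ('C'): step: R->2, L=1; C->plug->C->R->E->L->B->refl->A->L'->D->R'->B->plug->B
Char 10 ('G'): step: R->3, L=1; G->plug->G->R->E->L->B->refl->A->L'->D->R'->B->plug->B
Final: ciphertext=DABCCDEFBB, RIGHT=3, LEFT=1

Answer: DABCCDEFBB 3 1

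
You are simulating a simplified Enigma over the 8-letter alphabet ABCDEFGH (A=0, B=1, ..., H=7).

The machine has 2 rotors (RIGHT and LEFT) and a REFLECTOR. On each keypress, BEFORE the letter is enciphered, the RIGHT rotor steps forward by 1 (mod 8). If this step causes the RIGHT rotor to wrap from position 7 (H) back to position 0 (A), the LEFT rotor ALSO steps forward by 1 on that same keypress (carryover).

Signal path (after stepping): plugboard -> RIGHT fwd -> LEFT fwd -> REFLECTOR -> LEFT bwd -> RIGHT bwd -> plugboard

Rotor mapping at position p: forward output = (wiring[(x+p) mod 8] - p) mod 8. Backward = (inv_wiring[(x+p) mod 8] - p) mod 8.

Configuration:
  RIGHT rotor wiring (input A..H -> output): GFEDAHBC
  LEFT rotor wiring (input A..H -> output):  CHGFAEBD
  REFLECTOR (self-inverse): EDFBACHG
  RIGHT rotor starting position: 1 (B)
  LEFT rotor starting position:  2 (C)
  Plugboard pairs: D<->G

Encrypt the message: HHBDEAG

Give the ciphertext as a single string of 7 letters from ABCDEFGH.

Answer: EBHECBB

Derivation:
Char 1 ('H'): step: R->2, L=2; H->plug->H->R->D->L->C->refl->F->L'->H->R'->E->plug->E
Char 2 ('H'): step: R->3, L=2; H->plug->H->R->B->L->D->refl->B->L'->F->R'->B->plug->B
Char 3 ('B'): step: R->4, L=2; B->plug->B->R->D->L->C->refl->F->L'->H->R'->H->plug->H
Char 4 ('D'): step: R->5, L=2; D->plug->G->R->G->L->A->refl->E->L'->A->R'->E->plug->E
Char 5 ('E'): step: R->6, L=2; E->plug->E->R->G->L->A->refl->E->L'->A->R'->C->plug->C
Char 6 ('A'): step: R->7, L=2; A->plug->A->R->D->L->C->refl->F->L'->H->R'->B->plug->B
Char 7 ('G'): step: R->0, L->3 (L advanced); G->plug->D->R->D->L->G->refl->H->L'->F->R'->B->plug->B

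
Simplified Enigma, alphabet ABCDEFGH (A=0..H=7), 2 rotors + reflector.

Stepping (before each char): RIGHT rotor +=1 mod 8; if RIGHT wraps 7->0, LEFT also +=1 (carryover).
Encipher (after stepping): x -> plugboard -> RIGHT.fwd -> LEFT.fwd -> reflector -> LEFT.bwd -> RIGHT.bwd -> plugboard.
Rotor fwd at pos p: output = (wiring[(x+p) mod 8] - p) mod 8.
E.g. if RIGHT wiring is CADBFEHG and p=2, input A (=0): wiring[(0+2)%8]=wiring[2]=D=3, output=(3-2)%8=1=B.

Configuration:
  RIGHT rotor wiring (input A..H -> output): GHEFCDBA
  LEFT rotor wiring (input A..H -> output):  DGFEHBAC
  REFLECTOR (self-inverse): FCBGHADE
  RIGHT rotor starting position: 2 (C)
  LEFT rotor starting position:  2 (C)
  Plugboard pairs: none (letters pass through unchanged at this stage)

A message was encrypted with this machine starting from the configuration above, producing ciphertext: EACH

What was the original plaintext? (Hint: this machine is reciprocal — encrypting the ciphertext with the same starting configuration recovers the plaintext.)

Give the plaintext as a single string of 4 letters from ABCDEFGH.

Char 1 ('E'): step: R->3, L=2; E->plug->E->R->F->L->A->refl->F->L'->C->R'->A->plug->A
Char 2 ('A'): step: R->4, L=2; A->plug->A->R->G->L->B->refl->C->L'->B->R'->H->plug->H
Char 3 ('C'): step: R->5, L=2; C->plug->C->R->D->L->H->refl->E->L'->H->R'->F->plug->F
Char 4 ('H'): step: R->6, L=2; H->plug->H->R->F->L->A->refl->F->L'->C->R'->B->plug->B

Answer: AHFB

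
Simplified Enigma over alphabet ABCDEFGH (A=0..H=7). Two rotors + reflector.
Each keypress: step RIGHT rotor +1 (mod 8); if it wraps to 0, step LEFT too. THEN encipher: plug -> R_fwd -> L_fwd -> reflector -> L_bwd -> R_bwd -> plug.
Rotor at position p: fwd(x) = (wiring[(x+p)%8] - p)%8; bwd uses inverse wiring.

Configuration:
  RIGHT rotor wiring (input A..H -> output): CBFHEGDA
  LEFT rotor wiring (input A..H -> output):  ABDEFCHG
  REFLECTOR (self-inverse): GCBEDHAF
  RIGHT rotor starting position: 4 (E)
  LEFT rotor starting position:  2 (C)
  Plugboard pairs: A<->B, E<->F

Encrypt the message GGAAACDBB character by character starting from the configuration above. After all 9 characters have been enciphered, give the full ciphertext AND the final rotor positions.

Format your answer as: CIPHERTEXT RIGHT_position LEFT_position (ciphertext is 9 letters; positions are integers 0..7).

Answer: DDDHDAAGE 5 3

Derivation:
Char 1 ('G'): step: R->5, L=2; G->plug->G->R->C->L->D->refl->E->L'->F->R'->D->plug->D
Char 2 ('G'): step: R->6, L=2; G->plug->G->R->G->L->G->refl->A->L'->D->R'->D->plug->D
Char 3 ('A'): step: R->7, L=2; A->plug->B->R->D->L->A->refl->G->L'->G->R'->D->plug->D
Char 4 ('A'): step: R->0, L->3 (L advanced); A->plug->B->R->B->L->C->refl->B->L'->A->R'->H->plug->H
Char 5 ('A'): step: R->1, L=3; A->plug->B->R->E->L->D->refl->E->L'->D->R'->D->plug->D
Char 6 ('C'): step: R->2, L=3; C->plug->C->R->C->L->H->refl->F->L'->F->R'->B->plug->A
Char 7 ('D'): step: R->3, L=3; D->plug->D->R->A->L->B->refl->C->L'->B->R'->B->plug->A
Char 8 ('B'): step: R->4, L=3; B->plug->A->R->A->L->B->refl->C->L'->B->R'->G->plug->G
Char 9 ('B'): step: R->5, L=3; B->plug->A->R->B->L->C->refl->B->L'->A->R'->F->plug->E
Final: ciphertext=DDDHDAAGE, RIGHT=5, LEFT=3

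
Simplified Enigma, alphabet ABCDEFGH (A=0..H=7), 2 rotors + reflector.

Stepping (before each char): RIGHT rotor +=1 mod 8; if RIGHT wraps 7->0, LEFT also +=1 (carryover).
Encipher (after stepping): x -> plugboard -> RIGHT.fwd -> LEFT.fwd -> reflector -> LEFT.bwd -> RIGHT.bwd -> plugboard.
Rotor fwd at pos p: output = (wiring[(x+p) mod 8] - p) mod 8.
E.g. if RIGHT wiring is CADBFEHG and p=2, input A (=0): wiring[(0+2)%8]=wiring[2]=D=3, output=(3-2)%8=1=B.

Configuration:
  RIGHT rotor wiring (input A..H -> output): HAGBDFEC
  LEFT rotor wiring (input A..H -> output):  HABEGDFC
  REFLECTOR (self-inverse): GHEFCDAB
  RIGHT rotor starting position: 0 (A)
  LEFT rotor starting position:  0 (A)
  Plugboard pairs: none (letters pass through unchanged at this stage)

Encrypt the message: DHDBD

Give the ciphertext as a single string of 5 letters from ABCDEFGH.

Answer: CGFFA

Derivation:
Char 1 ('D'): step: R->1, L=0; D->plug->D->R->C->L->B->refl->H->L'->A->R'->C->plug->C
Char 2 ('H'): step: R->2, L=0; H->plug->H->R->G->L->F->refl->D->L'->F->R'->G->plug->G
Char 3 ('D'): step: R->3, L=0; D->plug->D->R->B->L->A->refl->G->L'->E->R'->F->plug->F
Char 4 ('B'): step: R->4, L=0; B->plug->B->R->B->L->A->refl->G->L'->E->R'->F->plug->F
Char 5 ('D'): step: R->5, L=0; D->plug->D->R->C->L->B->refl->H->L'->A->R'->A->plug->A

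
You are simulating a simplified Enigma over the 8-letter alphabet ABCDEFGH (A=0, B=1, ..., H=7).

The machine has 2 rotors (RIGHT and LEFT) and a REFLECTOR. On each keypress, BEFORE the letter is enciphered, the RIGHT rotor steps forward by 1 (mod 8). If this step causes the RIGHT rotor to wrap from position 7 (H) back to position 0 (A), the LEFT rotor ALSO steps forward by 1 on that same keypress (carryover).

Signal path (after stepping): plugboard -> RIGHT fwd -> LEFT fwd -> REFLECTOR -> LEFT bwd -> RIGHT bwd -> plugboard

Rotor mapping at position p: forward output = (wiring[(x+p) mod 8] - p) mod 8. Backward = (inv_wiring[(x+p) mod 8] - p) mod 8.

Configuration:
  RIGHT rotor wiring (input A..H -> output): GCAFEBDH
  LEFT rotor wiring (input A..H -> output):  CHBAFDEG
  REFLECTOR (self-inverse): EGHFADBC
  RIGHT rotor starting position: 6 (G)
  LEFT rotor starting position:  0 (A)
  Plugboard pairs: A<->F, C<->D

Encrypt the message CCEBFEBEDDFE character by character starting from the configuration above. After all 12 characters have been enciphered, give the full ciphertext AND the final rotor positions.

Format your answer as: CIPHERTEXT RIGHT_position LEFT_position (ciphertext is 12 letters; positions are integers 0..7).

Answer: FFBEEGECCECB 2 2

Derivation:
Char 1 ('C'): step: R->7, L=0; C->plug->D->R->B->L->H->refl->C->L'->A->R'->A->plug->F
Char 2 ('C'): step: R->0, L->1 (L advanced); C->plug->D->R->F->L->D->refl->F->L'->G->R'->A->plug->F
Char 3 ('E'): step: R->1, L=1; E->plug->E->R->A->L->G->refl->B->L'->H->R'->B->plug->B
Char 4 ('B'): step: R->2, L=1; B->plug->B->R->D->L->E->refl->A->L'->B->R'->E->plug->E
Char 5 ('F'): step: R->3, L=1; F->plug->A->R->C->L->H->refl->C->L'->E->R'->E->plug->E
Char 6 ('E'): step: R->4, L=1; E->plug->E->R->C->L->H->refl->C->L'->E->R'->G->plug->G
Char 7 ('B'): step: R->5, L=1; B->plug->B->R->G->L->F->refl->D->L'->F->R'->E->plug->E
Char 8 ('E'): step: R->6, L=1; E->plug->E->R->C->L->H->refl->C->L'->E->R'->D->plug->C
Char 9 ('D'): step: R->7, L=1; D->plug->C->R->D->L->E->refl->A->L'->B->R'->D->plug->C
Char 10 ('D'): step: R->0, L->2 (L advanced); D->plug->C->R->A->L->H->refl->C->L'->E->R'->E->plug->E
Char 11 ('F'): step: R->1, L=2; F->plug->A->R->B->L->G->refl->B->L'->D->R'->D->plug->C
Char 12 ('E'): step: R->2, L=2; E->plug->E->R->B->L->G->refl->B->L'->D->R'->B->plug->B
Final: ciphertext=FFBEEGECCECB, RIGHT=2, LEFT=2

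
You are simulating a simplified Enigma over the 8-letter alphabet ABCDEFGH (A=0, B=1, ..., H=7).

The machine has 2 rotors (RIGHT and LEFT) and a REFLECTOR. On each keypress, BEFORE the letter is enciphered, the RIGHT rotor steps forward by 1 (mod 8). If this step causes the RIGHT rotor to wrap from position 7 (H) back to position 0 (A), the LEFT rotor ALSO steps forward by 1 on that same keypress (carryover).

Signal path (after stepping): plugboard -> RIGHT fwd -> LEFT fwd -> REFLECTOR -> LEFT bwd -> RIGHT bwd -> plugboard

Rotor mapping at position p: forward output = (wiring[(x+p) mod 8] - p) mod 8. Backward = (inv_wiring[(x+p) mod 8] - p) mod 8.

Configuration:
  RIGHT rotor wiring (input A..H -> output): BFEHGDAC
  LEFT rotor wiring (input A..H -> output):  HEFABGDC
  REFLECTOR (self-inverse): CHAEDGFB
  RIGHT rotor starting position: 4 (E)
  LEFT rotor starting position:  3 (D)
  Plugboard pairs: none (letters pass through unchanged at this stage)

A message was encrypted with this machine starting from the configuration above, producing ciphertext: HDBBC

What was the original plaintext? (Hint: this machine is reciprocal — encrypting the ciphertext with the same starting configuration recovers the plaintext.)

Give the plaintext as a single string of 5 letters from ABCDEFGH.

Answer: ECDAE

Derivation:
Char 1 ('H'): step: R->5, L=3; H->plug->H->R->B->L->G->refl->F->L'->A->R'->E->plug->E
Char 2 ('D'): step: R->6, L=3; D->plug->D->R->H->L->C->refl->A->L'->D->R'->C->plug->C
Char 3 ('B'): step: R->7, L=3; B->plug->B->R->C->L->D->refl->E->L'->F->R'->D->plug->D
Char 4 ('B'): step: R->0, L->4 (L advanced); B->plug->B->R->F->L->A->refl->C->L'->B->R'->A->plug->A
Char 5 ('C'): step: R->1, L=4; C->plug->C->R->G->L->B->refl->H->L'->C->R'->E->plug->E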